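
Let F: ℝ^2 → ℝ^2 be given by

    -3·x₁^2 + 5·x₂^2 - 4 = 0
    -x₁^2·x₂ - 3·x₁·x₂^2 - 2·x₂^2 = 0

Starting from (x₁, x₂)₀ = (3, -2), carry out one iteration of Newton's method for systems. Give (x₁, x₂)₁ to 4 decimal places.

(1.5635, -1.2571)

At (3, -2): F = (-11.0000, -26.0000).
Jacobian J = [[-6·x₁, 10·x₂], [-2·x₁·x₂ - 3·x₂^2, -x₁^2 - 6·x₁·x₂ - 4·x₂]].
At the point, J = [[-18.0000, -20.0000], [0.0000, 35.0000]] (det J = -630.0000).
Solving J·Δ = −F gives Δ = (-1.4365, 0.7429).
Then the next iterate is (x₁, x₂)₁ = (1.5635, -1.2571).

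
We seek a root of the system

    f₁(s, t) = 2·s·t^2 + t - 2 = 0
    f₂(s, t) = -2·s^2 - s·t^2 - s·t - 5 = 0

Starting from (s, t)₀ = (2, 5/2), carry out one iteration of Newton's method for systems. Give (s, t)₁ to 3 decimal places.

(0.342, 2.273)

At (2, 5/2): F = (25.500, -30.500).
Jacobian J = [[2·t^2, 4·s·t + 1], [-4·s - t^2 - t, -2·s·t - s]].
At the point, J = [[12.500, 21.000], [-16.750, -12.000]] (det J = 201.750).
Solving J·Δ = −F gives Δ = (-1.658, -0.227).
Then the next iterate is (s, t)₁ = (0.342, 2.273).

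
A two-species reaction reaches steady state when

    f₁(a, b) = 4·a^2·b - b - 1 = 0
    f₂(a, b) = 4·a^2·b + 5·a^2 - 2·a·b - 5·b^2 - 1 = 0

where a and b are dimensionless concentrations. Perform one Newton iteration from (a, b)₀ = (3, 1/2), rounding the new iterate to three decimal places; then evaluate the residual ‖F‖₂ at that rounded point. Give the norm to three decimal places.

At (3, 1/2): F = (16.500, 57.750).
Jacobian J = [[8·a·b, 4·a^2 - 1], [8·a·b + 10·a - 2·b, 4·a^2 - 2·a - 10·b]].
At the point, J = [[12.000, 35.000], [41.000, 25.000]] (det J = -1135.000).
Solving J·Δ = −F gives Δ = (-1.417, 0.015).
Then the next iterate is (a, b)₁ = (1.583, 0.515).
Re-evaluating at (1.583, 0.515): F = (3.64713, 13.73496), so ‖F‖₂ = 14.211.

14.211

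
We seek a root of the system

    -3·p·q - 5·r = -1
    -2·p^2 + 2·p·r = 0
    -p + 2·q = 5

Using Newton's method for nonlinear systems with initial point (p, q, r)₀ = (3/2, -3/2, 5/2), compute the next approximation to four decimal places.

At (3/2, -3/2, 5/2): F = (-4.7500, 3.0000, -9.5000).
Jacobian J = [[-3·q, -3·p, -5], [-4·p + 2·r, 0, 2·p], [-1, 2, 0]].
At the point, J = [[4.5000, -4.5000, -5.0000], [-1.0000, 0.0000, 3.0000], [-1.0000, 2.0000, 0.0000]] (det J = -3.5000).
Solving J·Δ = −F gives Δ = (36.2143, 22.8571, 11.0714).
Then the next iterate is (p, q, r)₁ = (37.7143, 21.3571, 13.5714).

(37.7143, 21.3571, 13.5714)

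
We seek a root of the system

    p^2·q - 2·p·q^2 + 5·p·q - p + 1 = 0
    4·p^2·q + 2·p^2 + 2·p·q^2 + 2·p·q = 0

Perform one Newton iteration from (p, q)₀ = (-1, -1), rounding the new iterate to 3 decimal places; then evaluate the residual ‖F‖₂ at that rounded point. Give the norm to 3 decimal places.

1208.785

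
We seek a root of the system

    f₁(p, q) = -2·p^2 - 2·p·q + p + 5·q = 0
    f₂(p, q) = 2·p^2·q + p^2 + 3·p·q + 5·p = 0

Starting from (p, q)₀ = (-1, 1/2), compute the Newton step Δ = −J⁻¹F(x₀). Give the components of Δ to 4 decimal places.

At (-1, 1/2): F = (0.5000, -4.5000).
Jacobian J = [[-4·p - 2·q + 1, -2·p + 5], [4·p·q + 2·p + 3·q + 5, 2·p^2 + 3·p]].
At the point, J = [[4.0000, 7.0000], [2.5000, -1.0000]] (det J = -21.5000).
Solving J·Δ = −F gives Δ = (1.4419, -0.8953).

(1.4419, -0.8953)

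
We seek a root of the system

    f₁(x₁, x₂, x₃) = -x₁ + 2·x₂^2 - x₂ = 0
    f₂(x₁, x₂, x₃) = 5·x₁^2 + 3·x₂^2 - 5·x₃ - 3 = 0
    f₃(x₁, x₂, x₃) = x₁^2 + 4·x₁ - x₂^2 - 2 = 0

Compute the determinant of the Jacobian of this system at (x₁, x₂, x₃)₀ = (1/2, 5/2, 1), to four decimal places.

J = [[-1, 4·x₂ - 1, 0], [10·x₁, 6·x₂, -5], [2·x₁ + 4, -2·x₂, 0]].
At the point, J = [[-1.0000, 9.0000, 0.0000], [5.0000, 15.0000, -5.0000], [5.0000, -5.0000, 0.0000]].
det J = -200.0000.

-200.0000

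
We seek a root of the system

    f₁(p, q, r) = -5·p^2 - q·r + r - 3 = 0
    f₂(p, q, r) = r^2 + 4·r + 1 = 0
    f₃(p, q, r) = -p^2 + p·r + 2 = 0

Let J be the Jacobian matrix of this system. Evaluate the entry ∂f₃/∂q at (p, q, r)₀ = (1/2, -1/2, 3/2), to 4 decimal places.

0.0000

∂f₃/∂q = 0.
At (1/2, -1/2, 3/2) this is 0.0000.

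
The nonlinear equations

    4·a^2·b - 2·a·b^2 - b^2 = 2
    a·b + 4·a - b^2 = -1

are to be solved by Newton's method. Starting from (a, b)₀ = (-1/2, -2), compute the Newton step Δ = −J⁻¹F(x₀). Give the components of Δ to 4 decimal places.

At (-1/2, -2): F = (-4.0000, -4.0000).
Jacobian J = [[8·a·b - 2·b^2, 4·a^2 - 4·a·b - 2·b], [b + 4, a - 2·b]].
At the point, J = [[0.0000, 1.0000], [2.0000, 3.5000]] (det J = -2.0000).
Solving J·Δ = −F gives Δ = (-5.0000, 4.0000).

(-5.0000, 4.0000)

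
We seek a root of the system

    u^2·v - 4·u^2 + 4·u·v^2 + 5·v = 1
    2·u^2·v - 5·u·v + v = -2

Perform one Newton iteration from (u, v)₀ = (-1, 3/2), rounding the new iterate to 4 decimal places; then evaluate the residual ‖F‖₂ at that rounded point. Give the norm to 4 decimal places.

136.5591

At (-1, 3/2): F = (-5.0000, 14.0000).
Jacobian J = [[2·u·v - 8·u + 4·v^2, u^2 + 8·u·v + 5], [4·u·v - 5·v, 2·u^2 - 5·u + 1]].
At the point, J = [[14.0000, -6.0000], [-13.5000, 8.0000]] (det J = 31.0000).
Solving J·Δ = −F gives Δ = (-1.4194, -4.1452).
Then the next iterate is (u, v)₁ = (-2.4194, -2.6452).
Re-evaluating at (-2.4194, -2.6452): F = (-120.838625, -63.611522), so ‖F‖₂ = 136.5591.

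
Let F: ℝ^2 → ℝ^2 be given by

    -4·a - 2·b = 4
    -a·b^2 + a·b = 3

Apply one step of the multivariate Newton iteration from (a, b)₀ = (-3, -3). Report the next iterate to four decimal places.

(0.8000, -3.6000)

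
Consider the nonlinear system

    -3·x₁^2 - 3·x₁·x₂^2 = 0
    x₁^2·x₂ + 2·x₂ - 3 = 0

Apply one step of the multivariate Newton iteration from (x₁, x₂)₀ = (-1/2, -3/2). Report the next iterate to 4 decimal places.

(-14.0000, 10.3333)

At (-1/2, -3/2): F = (2.6250, -6.3750).
Jacobian J = [[-6·x₁ - 3·x₂^2, -6·x₁·x₂], [2·x₁·x₂, x₁^2 + 2]].
At the point, J = [[-3.7500, -4.5000], [1.5000, 2.2500]] (det J = -1.6875).
Solving J·Δ = −F gives Δ = (-13.5000, 11.8333).
Then the next iterate is (x₁, x₂)₁ = (-14.0000, 10.3333).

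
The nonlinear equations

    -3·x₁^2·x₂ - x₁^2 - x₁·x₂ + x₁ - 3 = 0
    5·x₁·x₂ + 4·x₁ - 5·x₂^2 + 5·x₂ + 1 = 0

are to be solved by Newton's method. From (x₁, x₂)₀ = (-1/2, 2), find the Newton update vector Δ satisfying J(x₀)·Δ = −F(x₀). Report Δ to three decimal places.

(0.693, -0.360)

At (-1/2, 2): F = (-4.250, -16.000).
Jacobian J = [[-6·x₁·x₂ - 2·x₁ - x₂ + 1, -3·x₁^2 - x₁], [5·x₂ + 4, 5·x₁ - 10·x₂ + 5]].
At the point, J = [[6.000, -0.250], [14.000, -17.500]] (det J = -101.500).
Solving J·Δ = −F gives Δ = (0.693, -0.360).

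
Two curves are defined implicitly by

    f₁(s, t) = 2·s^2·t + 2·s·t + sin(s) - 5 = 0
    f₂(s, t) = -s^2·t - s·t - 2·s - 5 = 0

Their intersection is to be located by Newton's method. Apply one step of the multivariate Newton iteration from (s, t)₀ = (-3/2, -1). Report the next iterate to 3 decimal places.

(-4.044, 10.903)

At (-3/2, -1): F = (-7.49749, -1.250).
Jacobian J = [[4·s·t + 2·t + cos(s), 2·s^2 + 2·s], [-2·s·t - t - 2, -s^2 - s]].
At the point, J = [[4.07074, 1.500], [-4.000, -0.750]] (det J = 2.94695).
Solving J·Δ = −F gives Δ = (-2.544, 11.903).
Then the next iterate is (s, t)₁ = (-4.044, 10.903).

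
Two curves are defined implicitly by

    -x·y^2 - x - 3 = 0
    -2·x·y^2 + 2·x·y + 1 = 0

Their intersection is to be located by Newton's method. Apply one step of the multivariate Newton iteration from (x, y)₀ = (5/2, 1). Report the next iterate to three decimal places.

At (5/2, 1): F = (-8.000, 1.000).
Jacobian J = [[-y^2 - 1, -2·x·y], [-2·y^2 + 2·y, -4·x·y + 2·x]].
At the point, J = [[-2.000, -5.000], [0.000, -5.000]] (det J = 10.000).
Solving J·Δ = −F gives Δ = (-4.500, 0.200).
Then the next iterate is (x, y)₁ = (-2.000, 1.200).

(-2.000, 1.200)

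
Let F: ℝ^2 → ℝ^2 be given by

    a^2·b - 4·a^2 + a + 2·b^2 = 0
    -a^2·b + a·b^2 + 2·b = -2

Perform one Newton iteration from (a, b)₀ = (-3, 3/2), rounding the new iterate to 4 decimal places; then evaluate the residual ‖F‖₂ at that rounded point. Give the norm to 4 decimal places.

5.1569

At (-3, 3/2): F = (-21.0000, -15.2500).
Jacobian J = [[2·a·b - 8·a + 1, a^2 + 4·b], [-2·a·b + b^2, -a^2 + 2·a·b + 2]].
At the point, J = [[16.0000, 15.0000], [11.2500, -16.0000]] (det J = -424.7500).
Solving J·Δ = −F gives Δ = (1.3296, -0.0182).
Then the next iterate is (a, b)₁ = (-1.6704, 1.4818).
Re-evaluating at (-1.6704, 1.4818): F = (-4.305310, -2.838721), so ‖F‖₂ = 5.1569.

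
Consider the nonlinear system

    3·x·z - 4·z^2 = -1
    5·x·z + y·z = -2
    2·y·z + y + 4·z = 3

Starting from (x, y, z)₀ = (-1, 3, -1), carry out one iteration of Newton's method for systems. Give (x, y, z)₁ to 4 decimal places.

(0.1475, -0.1148, -0.3115)

At (-1, 3, -1): F = (0.0000, 4.0000, -10.0000).
Jacobian J = [[3·z, 0, 3·x - 8·z], [5·z, z, 5·x + y], [0, 2·z + 1, 2·y + 4]].
At the point, J = [[-3.0000, 0.0000, 5.0000], [-5.0000, -1.0000, -2.0000], [0.0000, -1.0000, 10.0000]] (det J = 61.0000).
Solving J·Δ = −F gives Δ = (1.1475, -3.1148, 0.6885).
Then the next iterate is (x, y, z)₁ = (0.1475, -0.1148, -0.3115).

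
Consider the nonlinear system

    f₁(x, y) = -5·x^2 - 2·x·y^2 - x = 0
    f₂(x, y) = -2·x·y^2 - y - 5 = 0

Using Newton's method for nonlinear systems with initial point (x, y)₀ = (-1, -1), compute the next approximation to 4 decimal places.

At (-1, -1): F = (-2.0000, -2.0000).
Jacobian J = [[-10·x - 2·y^2 - 1, -4·x·y], [-2·y^2, -4·x·y - 1]].
At the point, J = [[7.0000, -4.0000], [-2.0000, -5.0000]] (det J = -43.0000).
Solving J·Δ = −F gives Δ = (0.0465, -0.4186).
Then the next iterate is (x, y)₁ = (-0.9535, -1.4186).

(-0.9535, -1.4186)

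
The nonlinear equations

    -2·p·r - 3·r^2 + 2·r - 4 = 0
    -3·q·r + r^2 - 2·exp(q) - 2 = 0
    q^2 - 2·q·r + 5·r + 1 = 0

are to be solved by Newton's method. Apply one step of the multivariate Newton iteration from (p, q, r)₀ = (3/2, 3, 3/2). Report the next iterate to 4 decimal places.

At (3/2, 3, 3/2): F = (-12.2500, -53.421074, 8.5000).
Jacobian J = [[-2·r, 0, -2·p - 6·r + 2], [0, -3·r - 2·exp(q), -3·q + 2·r], [0, 2·q - 2·r, -2·q + 5]].
At the point, J = [[-3.0000, 0.0000, -10.0000], [0.0000, -44.671074, -6.0000], [0.0000, 3.0000, -1.0000]] (det J = -188.013222).
Solving J·Δ = −F gives Δ = (-15.7549, -1.6662, 3.5015).
Then the next iterate is (p, q, r)₁ = (-14.2549, 1.3338, 5.0015).

(-14.2549, 1.3338, 5.0015)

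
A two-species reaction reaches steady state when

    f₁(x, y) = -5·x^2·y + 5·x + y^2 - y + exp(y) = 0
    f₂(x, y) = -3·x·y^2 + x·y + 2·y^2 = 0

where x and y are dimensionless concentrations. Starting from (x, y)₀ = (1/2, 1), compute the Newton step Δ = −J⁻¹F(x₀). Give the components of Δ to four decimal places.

(-0.7058, -1.6077)

At (1/2, 1): F = (3.968282, 1.0000).
Jacobian J = [[-10·x·y + 5, -5·x^2 + 2·y + exp(y) - 1], [-3·y^2 + y, -6·x·y + x + 4·y]].
At the point, J = [[0.0000, 2.468282], [-2.0000, 1.5000]] (det J = 4.936564).
Solving J·Δ = −F gives Δ = (-0.7058, -1.6077).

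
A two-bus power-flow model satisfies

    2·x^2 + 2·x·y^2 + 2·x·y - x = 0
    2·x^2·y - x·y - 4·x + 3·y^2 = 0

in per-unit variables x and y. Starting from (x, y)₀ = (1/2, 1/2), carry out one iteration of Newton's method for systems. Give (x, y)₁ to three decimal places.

(0.172, 0.534)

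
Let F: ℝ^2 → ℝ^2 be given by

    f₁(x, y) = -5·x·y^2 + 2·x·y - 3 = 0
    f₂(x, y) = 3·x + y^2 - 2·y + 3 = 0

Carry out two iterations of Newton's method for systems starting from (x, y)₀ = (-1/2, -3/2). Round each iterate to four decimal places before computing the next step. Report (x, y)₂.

(-1.4551, -0.5473)

At (-1/2, -3/2): F = (4.1250, 6.7500).
Jacobian J = [[-5·y^2 + 2·y, -10·x·y + 2·x], [3, 2·y - 2]].
At the point, J = [[-14.2500, -8.5000], [3.0000, -5.0000]] (det J = 96.7500).
Solving J·Δ = −F gives Δ = (-0.3798, 1.1221).
Then the next iterate is (x, y)₁ = (-0.8798, -0.3779).
Round to (-0.8798, -0.3779) and repeat: F = (-1.706833, 1.259208), J = [[-1.469842, -5.084364], [3.0000, -2.7558]].
Δ = (-0.5753, -0.1694), so (x, y)₂ = (-1.4551, -0.5473).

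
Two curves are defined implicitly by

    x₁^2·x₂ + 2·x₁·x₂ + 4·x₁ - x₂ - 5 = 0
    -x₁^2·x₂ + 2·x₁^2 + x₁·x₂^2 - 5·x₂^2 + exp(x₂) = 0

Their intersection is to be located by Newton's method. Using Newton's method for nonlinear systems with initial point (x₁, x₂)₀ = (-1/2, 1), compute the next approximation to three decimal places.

(1.146, 0.703)

At (-1/2, 1): F = (-8.750, -2.53172).
Jacobian J = [[2·x₁·x₂ + 2·x₂ + 4, x₁^2 + 2·x₁ - 1], [-2·x₁·x₂ + 4·x₁ + x₂^2, -x₁^2 + 2·x₁·x₂ - 10·x₂ + exp(x₂)]].
At the point, J = [[5.000, -1.750], [0.000, -8.53172]] (det J = -42.65859).
Solving J·Δ = −F gives Δ = (1.646, -0.297).
Then the next iterate is (x₁, x₂)₁ = (1.146, 0.703).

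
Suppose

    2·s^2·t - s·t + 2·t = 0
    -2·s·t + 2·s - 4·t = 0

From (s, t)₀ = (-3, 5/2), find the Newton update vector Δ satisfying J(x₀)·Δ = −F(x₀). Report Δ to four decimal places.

At (-3, 5/2): F = (57.5000, -1.0000).
Jacobian J = [[4·s·t - t, 2·s^2 - s + 2], [-2·t + 2, -2·s - 4]].
At the point, J = [[-32.5000, 23.0000], [-3.0000, 2.0000]] (det J = 4.0000).
Solving J·Δ = −F gives Δ = (-34.5000, -51.2500).

(-34.5000, -51.2500)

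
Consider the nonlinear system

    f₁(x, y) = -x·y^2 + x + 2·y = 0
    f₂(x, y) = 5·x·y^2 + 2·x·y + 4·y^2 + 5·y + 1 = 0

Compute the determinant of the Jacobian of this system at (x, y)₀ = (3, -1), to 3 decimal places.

J = [[-y^2 + 1, -2·x·y + 2], [5·y^2 + 2·y, 10·x·y + 2·x + 8·y + 5]].
At the point, J = [[0.000, 8.000], [3.000, -27.000]].
det J = -24.000.

-24.000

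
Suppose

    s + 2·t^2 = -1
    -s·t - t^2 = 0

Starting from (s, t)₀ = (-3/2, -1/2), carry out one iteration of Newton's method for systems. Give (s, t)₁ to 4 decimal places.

At (-3/2, -1/2): F = (0.0000, -1.0000).
Jacobian J = [[1, 4·t], [-t, -s - 2·t]].
At the point, J = [[1.0000, -2.0000], [0.5000, 2.5000]] (det J = 3.5000).
Solving J·Δ = −F gives Δ = (0.5714, 0.2857).
Then the next iterate is (s, t)₁ = (-0.9286, -0.2143).

(-0.9286, -0.2143)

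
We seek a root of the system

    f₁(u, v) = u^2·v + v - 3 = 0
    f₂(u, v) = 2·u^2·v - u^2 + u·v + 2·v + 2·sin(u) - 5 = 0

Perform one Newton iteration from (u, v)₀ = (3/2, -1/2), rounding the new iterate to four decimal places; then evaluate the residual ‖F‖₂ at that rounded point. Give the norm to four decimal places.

At (3/2, -1/2): F = (-4.6250, -9.255010).
Jacobian J = [[2·u·v, u^2 + 1], [4·u·v - 2·u + v + 2·cos(u), 2·u^2 + u + 2]].
At the point, J = [[-1.5000, 3.2500], [-6.358526, 8.0000]] (det J = 8.665208).
Solving J·Δ = −F gives Δ = (0.7987, 1.7917).
Then the next iterate is (u, v)₁ = (2.2987, 1.2917).
Re-evaluating at (2.2987, 1.2917): F = (5.117071, 10.412492), so ‖F‖₂ = 11.6019.

11.6019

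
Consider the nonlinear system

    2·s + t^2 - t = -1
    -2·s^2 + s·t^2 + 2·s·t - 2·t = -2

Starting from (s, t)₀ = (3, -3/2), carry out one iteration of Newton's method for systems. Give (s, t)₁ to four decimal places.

At (3, -3/2): F = (10.7500, -15.2500).
Jacobian J = [[2, 2·t - 1], [-4·s + t^2 + 2·t, 2·s·t + 2·s - 2]].
At the point, J = [[2.0000, -4.0000], [-12.7500, -5.0000]] (det J = -61.0000).
Solving J·Δ = −F gives Δ = (-1.8811, 1.7469).
Then the next iterate is (s, t)₁ = (1.1189, 0.2469).

(1.1189, 0.2469)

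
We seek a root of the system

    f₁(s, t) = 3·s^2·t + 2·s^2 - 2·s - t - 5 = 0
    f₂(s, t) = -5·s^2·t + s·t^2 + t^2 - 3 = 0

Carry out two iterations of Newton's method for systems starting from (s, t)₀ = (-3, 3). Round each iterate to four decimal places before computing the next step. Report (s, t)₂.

(-1.4103, 1.0629)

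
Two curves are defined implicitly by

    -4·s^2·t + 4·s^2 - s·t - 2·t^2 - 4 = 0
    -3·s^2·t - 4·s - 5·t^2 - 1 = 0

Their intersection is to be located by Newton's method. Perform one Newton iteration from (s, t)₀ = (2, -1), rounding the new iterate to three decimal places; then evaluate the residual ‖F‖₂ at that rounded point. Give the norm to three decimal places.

At (2, -1): F = (28.000, -2.000).
Jacobian J = [[-8·s·t + 8·s - t, -4·s^2 - s - 4·t], [-6·s·t - 4, -3·s^2 - 10·t]].
At the point, J = [[33.000, -14.000], [8.000, -2.000]] (det J = 46.000).
Solving J·Δ = −F gives Δ = (1.826, 6.304).
Then the next iterate is (s, t)₁ = (3.826, 5.304).
Re-evaluating at (3.826, 5.304): F = (-332.57050, -389.89033), so ‖F‖₂ = 512.462.

512.462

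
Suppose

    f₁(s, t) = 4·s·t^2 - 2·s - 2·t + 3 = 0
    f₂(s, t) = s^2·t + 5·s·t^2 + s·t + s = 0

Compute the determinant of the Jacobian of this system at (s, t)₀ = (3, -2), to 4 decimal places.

J = [[4·t^2 - 2, 8·s·t - 2], [2·s·t + 5·t^2 + t + 1, s^2 + 10·s·t + s]].
At the point, J = [[14.0000, -50.0000], [7.0000, -48.0000]].
det J = -322.0000.

-322.0000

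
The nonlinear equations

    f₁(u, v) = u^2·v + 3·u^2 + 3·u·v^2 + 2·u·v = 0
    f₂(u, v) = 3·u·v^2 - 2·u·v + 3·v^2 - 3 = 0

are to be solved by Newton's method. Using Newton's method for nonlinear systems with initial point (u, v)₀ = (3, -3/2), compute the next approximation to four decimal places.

(1.4624, -1.0712)

At (3, -3/2): F = (24.7500, 33.0000).
Jacobian J = [[2·u·v + 6·u + 3·v^2 + 2·v, u^2 + 6·u·v + 2·u], [3·v^2 - 2·v, 6·u·v - 2·u + 6·v]].
At the point, J = [[12.7500, -12.0000], [9.7500, -42.0000]] (det J = -418.5000).
Solving J·Δ = −F gives Δ = (-1.5376, 0.4288).
Then the next iterate is (u, v)₁ = (1.4624, -1.0712).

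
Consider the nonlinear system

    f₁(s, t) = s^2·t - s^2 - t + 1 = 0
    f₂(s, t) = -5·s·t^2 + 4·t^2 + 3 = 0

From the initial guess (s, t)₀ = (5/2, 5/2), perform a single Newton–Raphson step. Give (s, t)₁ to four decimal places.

At (5/2, 5/2): F = (7.8750, -50.1250).
Jacobian J = [[2·s·t - 2·s, s^2 - 1], [-5·t^2, -10·s·t + 8·t]].
At the point, J = [[7.5000, 5.2500], [-31.2500, -42.5000]] (det J = -154.6875).
Solving J·Δ = −F gives Δ = (-0.4624, -0.8394).
Then the next iterate is (s, t)₁ = (2.0376, 1.6606).

(2.0376, 1.6606)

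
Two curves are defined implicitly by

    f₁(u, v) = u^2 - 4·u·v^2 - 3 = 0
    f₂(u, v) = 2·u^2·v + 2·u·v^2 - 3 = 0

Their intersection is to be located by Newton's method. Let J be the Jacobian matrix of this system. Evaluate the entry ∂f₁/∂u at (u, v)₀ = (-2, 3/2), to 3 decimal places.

∂f₁/∂u = 2·u - 4·v^2.
At (-2, 3/2) this is -13.000.

-13.000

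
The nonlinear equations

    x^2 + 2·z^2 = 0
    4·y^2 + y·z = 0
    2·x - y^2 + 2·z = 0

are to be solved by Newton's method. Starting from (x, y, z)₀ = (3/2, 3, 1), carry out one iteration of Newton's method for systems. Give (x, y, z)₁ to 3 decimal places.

(63.250, 7.125, -46.375)

At (3/2, 3, 1): F = (4.250, 39.000, -4.000).
Jacobian J = [[2·x, 0, 4·z], [0, 8·y + z, y], [2, -2·y, 2]].
At the point, J = [[3.000, 0.000, 4.000], [0.000, 25.000, 3.000], [2.000, -6.000, 2.000]] (det J = 4.000).
Solving J·Δ = −F gives Δ = (61.750, 4.125, -47.375).
Then the next iterate is (x, y, z)₁ = (63.250, 7.125, -46.375).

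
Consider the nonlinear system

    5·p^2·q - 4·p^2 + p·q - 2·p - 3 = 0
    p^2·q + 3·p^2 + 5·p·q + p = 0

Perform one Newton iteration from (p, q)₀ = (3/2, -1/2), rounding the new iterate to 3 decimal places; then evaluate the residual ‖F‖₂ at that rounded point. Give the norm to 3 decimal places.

At (3/2, -1/2): F = (-21.375, 3.375).
Jacobian J = [[10·p·q - 8·p + q - 2, 5·p^2 + p], [2·p·q + 6·p + 5·q + 1, p^2 + 5·p]].
At the point, J = [[-22.000, 12.750], [6.000, 9.750]] (det J = -291.000).
Solving J·Δ = −F gives Δ = (-0.864, 0.186).
Then the next iterate is (p, q)₁ = (0.636, -0.314).
Re-evaluating at (0.636, -0.314): F = (-6.72475, 0.72396), so ‖F‖₂ = 6.764.

6.764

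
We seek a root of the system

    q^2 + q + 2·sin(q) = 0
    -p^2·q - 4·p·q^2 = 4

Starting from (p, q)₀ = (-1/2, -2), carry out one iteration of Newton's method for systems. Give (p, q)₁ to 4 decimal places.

At (-1/2, -2): F = (0.181405, 4.5000).
Jacobian J = [[0, 2·q + 2·cos(q) + 1], [-2·p·q - 4·q^2, -p^2 - 8·p·q]].
At the point, J = [[0.0000, -3.832294], [-18.0000, -8.2500]] (det J = -68.981286).
Solving J·Δ = −F gives Δ = (0.2283, 0.0473).
Then the next iterate is (p, q)₁ = (-0.2717, -1.9527).

(-0.2717, -1.9527)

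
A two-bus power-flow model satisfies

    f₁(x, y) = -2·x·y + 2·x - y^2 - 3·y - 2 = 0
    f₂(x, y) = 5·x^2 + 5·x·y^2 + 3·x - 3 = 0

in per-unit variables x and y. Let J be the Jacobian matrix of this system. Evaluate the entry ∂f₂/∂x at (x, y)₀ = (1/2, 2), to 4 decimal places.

∂f₂/∂x = 10·x + 5·y^2 + 3.
At (1/2, 2) this is 28.0000.

28.0000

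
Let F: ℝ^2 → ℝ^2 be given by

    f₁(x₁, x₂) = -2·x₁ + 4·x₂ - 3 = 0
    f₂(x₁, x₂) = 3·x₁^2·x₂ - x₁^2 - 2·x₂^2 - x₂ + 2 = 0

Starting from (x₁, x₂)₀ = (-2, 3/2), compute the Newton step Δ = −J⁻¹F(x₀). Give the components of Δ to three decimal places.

(0.109, -1.696)

At (-2, 3/2): F = (7.000, 10.000).
Jacobian J = [[-2, 4], [6·x₁·x₂ - 2·x₁, 3·x₁^2 - 4·x₂ - 1]].
At the point, J = [[-2.000, 4.000], [-14.000, 5.000]] (det J = 46.000).
Solving J·Δ = −F gives Δ = (0.109, -1.696).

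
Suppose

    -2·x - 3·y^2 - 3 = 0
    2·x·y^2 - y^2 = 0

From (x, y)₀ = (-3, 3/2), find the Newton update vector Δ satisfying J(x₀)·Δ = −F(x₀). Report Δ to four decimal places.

At (-3, 3/2): F = (-3.7500, -15.7500).
Jacobian J = [[-2, -6·y], [2·y^2, 4·x·y - 2·y]].
At the point, J = [[-2.0000, -9.0000], [4.5000, -21.0000]] (det J = 82.5000).
Solving J·Δ = −F gives Δ = (0.7636, -0.5864).

(0.7636, -0.5864)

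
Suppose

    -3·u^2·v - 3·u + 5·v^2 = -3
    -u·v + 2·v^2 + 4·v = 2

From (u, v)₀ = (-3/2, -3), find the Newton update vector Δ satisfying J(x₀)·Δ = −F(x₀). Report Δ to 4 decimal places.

(1.6093, 0.6658)

At (-3/2, -3): F = (72.7500, -0.5000).
Jacobian J = [[-6·u·v - 3, -3·u^2 + 10·v], [-v, -u + 4·v + 4]].
At the point, J = [[-30.0000, -36.7500], [3.0000, -6.5000]] (det J = 305.2500).
Solving J·Δ = −F gives Δ = (1.6093, 0.6658).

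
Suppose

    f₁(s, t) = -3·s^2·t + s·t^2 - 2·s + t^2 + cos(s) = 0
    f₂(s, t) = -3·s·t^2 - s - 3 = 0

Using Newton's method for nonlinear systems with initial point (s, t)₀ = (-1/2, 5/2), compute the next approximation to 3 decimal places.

(-0.590, 1.345)

At (-1/2, 5/2): F = (3.12758, 6.875).
Jacobian J = [[-6·s·t + t^2 - sin(s) - 2, -3·s^2 + 2·s·t + 2·t], [-3·t^2 - 1, -6·s·t]].
At the point, J = [[12.22943, 1.750], [-19.750, 7.500]] (det J = 126.28319).
Solving J·Δ = −F gives Δ = (-0.090, -1.155).
Then the next iterate is (s, t)₁ = (-0.590, 1.345).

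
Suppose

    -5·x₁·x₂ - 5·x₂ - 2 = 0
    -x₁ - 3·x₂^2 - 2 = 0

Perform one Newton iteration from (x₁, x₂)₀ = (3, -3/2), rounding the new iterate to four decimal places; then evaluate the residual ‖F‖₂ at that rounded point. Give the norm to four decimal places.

5.3135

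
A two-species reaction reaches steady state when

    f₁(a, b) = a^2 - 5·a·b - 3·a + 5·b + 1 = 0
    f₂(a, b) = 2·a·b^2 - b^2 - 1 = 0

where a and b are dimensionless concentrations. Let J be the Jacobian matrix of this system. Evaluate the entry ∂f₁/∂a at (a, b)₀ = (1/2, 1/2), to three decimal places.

∂f₁/∂a = 2·a - 5·b - 3.
At (1/2, 1/2) this is -4.500.

-4.500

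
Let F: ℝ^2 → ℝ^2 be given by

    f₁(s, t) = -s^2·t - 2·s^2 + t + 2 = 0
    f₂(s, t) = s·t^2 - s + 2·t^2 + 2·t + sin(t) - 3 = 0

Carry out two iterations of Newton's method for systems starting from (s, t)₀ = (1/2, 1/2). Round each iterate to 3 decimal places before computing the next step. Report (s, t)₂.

At (1/2, 1/2): F = (1.875, -1.39557).
Jacobian J = [[-2·s·t - 4·s, -s^2 + 1], [t^2 - 1, 2·s·t + 4·t + cos(t) + 2]].
At the point, J = [[-2.500, 0.750], [-0.750, 5.37758]] (det J = -12.88146).
Solving J·Δ = −F gives Δ = (0.864, 0.380).
Then the next iterate is (s, t)₁ = (1.364, 0.880).
Round to (1.364, 0.880) and repeat: F = (-2.47823, 0.77182), J = [[-7.85664, -0.86050], [-0.22560, 8.55779]].
Δ = (-0.305, -0.098), so (s, t)₂ = (1.059, 0.782).

(1.059, 0.782)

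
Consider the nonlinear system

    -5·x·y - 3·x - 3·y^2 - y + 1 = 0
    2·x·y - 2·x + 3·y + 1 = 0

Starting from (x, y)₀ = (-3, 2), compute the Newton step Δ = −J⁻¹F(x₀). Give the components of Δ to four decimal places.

(2.2857, 1.8571)

At (-3, 2): F = (26.0000, 1.0000).
Jacobian J = [[-5·y - 3, -5·x - 6·y - 1], [2·y - 2, 2·x + 3]].
At the point, J = [[-13.0000, 2.0000], [2.0000, -3.0000]] (det J = 35.0000).
Solving J·Δ = −F gives Δ = (2.2857, 1.8571).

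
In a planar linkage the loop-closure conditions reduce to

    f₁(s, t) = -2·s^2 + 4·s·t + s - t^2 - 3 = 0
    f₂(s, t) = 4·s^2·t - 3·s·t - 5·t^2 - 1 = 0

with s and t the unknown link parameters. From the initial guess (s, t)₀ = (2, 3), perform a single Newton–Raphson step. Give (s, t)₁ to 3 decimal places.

At (2, 3): F = (6.000, -16.000).
Jacobian J = [[-4·s + 4·t + 1, 4·s - 2·t], [8·s·t - 3·t, 4·s^2 - 3·s - 10·t]].
At the point, J = [[5.000, 2.000], [39.000, -20.000]] (det J = -178.000).
Solving J·Δ = −F gives Δ = (-0.494, -1.764).
Then the next iterate is (s, t)₁ = (1.506, 1.236).

(1.506, 1.236)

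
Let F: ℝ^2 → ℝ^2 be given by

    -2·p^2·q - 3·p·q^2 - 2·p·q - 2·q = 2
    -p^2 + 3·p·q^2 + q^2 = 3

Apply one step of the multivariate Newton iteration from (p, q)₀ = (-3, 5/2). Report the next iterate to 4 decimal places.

(-1.8675, 1.6507)

At (-3, 5/2): F = (19.2500, -62.0000).
Jacobian J = [[-4·p·q - 3·q^2 - 2·q, -2·p^2 - 6·p·q - 2·p - 2], [-2·p + 3·q^2, 6·p·q + 2·q]].
At the point, J = [[6.2500, 31.0000], [24.7500, -40.0000]] (det J = -1017.2500).
Solving J·Δ = −F gives Δ = (1.1325, -0.8493).
Then the next iterate is (p, q)₁ = (-1.8675, 1.6507).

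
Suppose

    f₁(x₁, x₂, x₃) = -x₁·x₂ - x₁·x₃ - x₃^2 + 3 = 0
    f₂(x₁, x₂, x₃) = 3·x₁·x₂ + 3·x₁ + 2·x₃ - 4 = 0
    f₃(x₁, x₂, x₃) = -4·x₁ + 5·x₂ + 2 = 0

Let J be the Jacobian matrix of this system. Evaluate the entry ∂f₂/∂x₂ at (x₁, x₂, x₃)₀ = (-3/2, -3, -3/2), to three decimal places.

-4.500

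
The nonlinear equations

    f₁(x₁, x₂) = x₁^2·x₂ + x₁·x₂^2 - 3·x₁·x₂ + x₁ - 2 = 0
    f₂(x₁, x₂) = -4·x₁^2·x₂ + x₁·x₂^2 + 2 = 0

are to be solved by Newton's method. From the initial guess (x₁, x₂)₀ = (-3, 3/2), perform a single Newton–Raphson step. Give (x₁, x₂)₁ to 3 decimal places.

(-1.654, 1.339)

At (-3, 3/2): F = (15.250, -58.750).
Jacobian J = [[2·x₁·x₂ + x₂^2 - 3·x₂ + 1, x₁^2 + 2·x₁·x₂ - 3·x₁], [-8·x₁·x₂ + x₂^2, -4·x₁^2 + 2·x₁·x₂]].
At the point, J = [[-10.250, 9.000], [38.250, -45.000]] (det J = 117.000).
Solving J·Δ = −F gives Δ = (1.346, -0.161).
Then the next iterate is (x₁, x₂)₁ = (-1.654, 1.339).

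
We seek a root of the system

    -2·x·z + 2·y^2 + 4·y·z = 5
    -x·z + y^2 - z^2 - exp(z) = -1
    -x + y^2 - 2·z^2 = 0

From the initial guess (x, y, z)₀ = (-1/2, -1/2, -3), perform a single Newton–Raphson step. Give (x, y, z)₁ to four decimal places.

At (-1/2, -1/2, -3): F = (-1.5000, -9.299787, -17.2500).
Jacobian J = [[-2·z, 4·y + 4·z, -2·x + 4·y], [-z, 2·y, -x - 2·z - exp(z)], [-1, 2·y, -4·z]].
At the point, J = [[6.0000, -14.0000, -1.0000], [3.0000, -1.0000, 6.450213], [-1.0000, -1.0000, 12.0000]] (det J = 565.004259).
Solving J·Δ = −F gives Δ = (-0.0206, -0.2172, 1.4177).
Then the next iterate is (x, y, z)₁ = (-0.5206, -0.7172, -1.5823).

(-0.5206, -0.7172, -1.5823)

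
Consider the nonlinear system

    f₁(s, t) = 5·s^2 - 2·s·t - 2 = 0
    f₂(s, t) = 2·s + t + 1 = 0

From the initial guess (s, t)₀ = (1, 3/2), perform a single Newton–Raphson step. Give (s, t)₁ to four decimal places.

At (1, 3/2): F = (0.0000, 4.5000).
Jacobian J = [[10·s - 2·t, -2·s], [2, 1]].
At the point, J = [[7.0000, -2.0000], [2.0000, 1.0000]] (det J = 11.0000).
Solving J·Δ = −F gives Δ = (-0.8182, -2.8636).
Then the next iterate is (s, t)₁ = (0.1818, -1.3636).

(0.1818, -1.3636)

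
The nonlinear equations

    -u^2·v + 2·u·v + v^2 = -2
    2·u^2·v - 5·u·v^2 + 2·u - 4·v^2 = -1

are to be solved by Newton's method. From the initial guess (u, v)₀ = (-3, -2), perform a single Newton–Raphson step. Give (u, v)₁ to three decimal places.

(-1.342, -1.502)

At (-3, -2): F = (36.000, 3.000).
Jacobian J = [[-2·u·v + 2·v, -u^2 + 2·u + 2·v], [4·u·v - 5·v^2 + 2, 2·u^2 - 10·u·v - 8·v]].
At the point, J = [[-16.000, -19.000], [6.000, -26.000]] (det J = 530.000).
Solving J·Δ = −F gives Δ = (1.658, 0.498).
Then the next iterate is (u, v)₁ = (-1.342, -1.502).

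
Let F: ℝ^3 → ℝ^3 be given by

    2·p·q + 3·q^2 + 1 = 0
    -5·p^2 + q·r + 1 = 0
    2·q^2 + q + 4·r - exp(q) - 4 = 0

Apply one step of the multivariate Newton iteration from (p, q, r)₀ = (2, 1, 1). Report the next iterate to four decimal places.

At (2, 1, 1): F = (8.0000, -18.0000, 0.281718).
Jacobian J = [[2·q, 2·p + 6·q, 0], [-10·p, r, q], [0, 4·q - exp(q) + 1, 4]].
At the point, J = [[2.0000, 10.0000, 0.0000], [-20.0000, 1.0000, 1.0000], [0.0000, 2.281718, 4.0000]] (det J = 803.436564).
Solving J·Δ = −F gives Δ = (-0.9168, -0.6166, 0.2813).
Then the next iterate is (p, q, r)₁ = (1.0832, 0.3834, 1.2813).

(1.0832, 0.3834, 1.2813)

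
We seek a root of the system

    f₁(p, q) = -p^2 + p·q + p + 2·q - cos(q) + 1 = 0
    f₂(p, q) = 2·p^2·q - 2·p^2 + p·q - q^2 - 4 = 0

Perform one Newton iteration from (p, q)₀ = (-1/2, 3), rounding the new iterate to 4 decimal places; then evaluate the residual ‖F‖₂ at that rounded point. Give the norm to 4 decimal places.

5.7850

At (-1/2, 3): F = (5.739992, -13.5000).
Jacobian J = [[-2·p + q + 1, p + sin(q) + 2], [4·p·q - 4·p + q, 2·p^2 + p - 2·q]].
At the point, J = [[5.0000, 1.641120], [-1.0000, -6.0000]] (det J = -28.358880).
Solving J·Δ = −F gives Δ = (-0.4332, -2.1778).
Then the next iterate is (p, q)₁ = (-0.9332, 0.8222).
Re-evaluating at (-0.9332, 0.8222): F = (-0.607550, -5.752968), so ‖F‖₂ = 5.7850.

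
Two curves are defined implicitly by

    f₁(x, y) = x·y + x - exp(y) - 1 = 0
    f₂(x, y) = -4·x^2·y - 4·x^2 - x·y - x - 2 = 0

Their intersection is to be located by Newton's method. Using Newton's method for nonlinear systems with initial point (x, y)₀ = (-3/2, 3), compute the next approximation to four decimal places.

At (-3/2, 3): F = (-27.085537, -32.0000).
Jacobian J = [[y + 1, x - exp(y)], [-8·x·y - 8·x - y - 1, -4·x^2 - x]].
At the point, J = [[4.0000, -21.585537], [44.0000, -7.5000]] (det J = 919.763625).
Solving J·Δ = −F gives Δ = (0.5301, -1.1566).
Then the next iterate is (x, y)₁ = (-0.9699, 1.8434).

(-0.9699, 1.8434)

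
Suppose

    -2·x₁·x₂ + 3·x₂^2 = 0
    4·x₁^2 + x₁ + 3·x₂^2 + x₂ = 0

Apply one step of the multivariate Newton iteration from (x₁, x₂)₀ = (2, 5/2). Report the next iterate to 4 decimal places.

At (2, 5/2): F = (8.7500, 39.2500).
Jacobian J = [[-2·x₂, -2·x₁ + 6·x₂], [8·x₁ + 1, 6·x₂ + 1]].
At the point, J = [[-5.0000, 11.0000], [17.0000, 16.0000]] (det J = -267.0000).
Solving J·Δ = −F gives Δ = (-1.0927, -1.2921).
Then the next iterate is (x₁, x₂)₁ = (0.9073, 1.2079).

(0.9073, 1.2079)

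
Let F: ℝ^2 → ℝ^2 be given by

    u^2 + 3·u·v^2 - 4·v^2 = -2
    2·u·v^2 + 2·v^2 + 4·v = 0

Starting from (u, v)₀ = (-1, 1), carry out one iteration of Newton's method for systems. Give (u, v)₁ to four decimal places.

(-2.2500, 0.6250)

At (-1, 1): F = (-4.0000, 4.0000).
Jacobian J = [[2·u + 3·v^2, 6·u·v - 8·v], [2·v^2, 4·u·v + 4·v + 4]].
At the point, J = [[1.0000, -14.0000], [2.0000, 4.0000]] (det J = 32.0000).
Solving J·Δ = −F gives Δ = (-1.2500, -0.3750).
Then the next iterate is (u, v)₁ = (-2.2500, 0.6250).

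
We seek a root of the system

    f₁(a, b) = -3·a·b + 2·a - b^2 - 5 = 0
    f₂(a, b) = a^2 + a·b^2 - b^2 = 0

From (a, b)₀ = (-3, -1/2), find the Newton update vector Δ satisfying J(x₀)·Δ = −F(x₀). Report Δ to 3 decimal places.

At (-3, -1/2): F = (-15.750, 8.000).
Jacobian J = [[-3·b + 2, -3·a - 2·b], [2·a + b^2, 2·a·b - 2·b]].
At the point, J = [[3.500, 10.000], [-5.750, 4.000]] (det J = 71.500).
Solving J·Δ = −F gives Δ = (2.000, 0.875).

(2.000, 0.875)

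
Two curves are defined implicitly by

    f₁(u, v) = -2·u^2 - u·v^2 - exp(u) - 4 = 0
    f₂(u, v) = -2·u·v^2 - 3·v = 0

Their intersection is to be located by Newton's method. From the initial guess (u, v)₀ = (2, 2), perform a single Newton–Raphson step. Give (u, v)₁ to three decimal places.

(0.869, 1.318)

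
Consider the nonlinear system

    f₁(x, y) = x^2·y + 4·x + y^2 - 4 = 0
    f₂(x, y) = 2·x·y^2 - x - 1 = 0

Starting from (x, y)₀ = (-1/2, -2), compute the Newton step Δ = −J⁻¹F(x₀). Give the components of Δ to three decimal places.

(0.535, 0.189)

At (-1/2, -2): F = (-2.500, -4.500).
Jacobian J = [[2·x·y + 4, x^2 + 2·y], [2·y^2 - 1, 4·x·y]].
At the point, J = [[6.000, -3.750], [7.000, 4.000]] (det J = 50.250).
Solving J·Δ = −F gives Δ = (0.535, 0.189).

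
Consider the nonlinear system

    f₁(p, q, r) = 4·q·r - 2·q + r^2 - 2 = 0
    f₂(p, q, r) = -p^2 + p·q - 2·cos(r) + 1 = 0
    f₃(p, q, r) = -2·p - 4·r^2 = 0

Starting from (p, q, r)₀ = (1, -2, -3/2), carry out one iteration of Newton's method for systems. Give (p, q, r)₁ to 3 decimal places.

At (1, -2, -3/2): F = (16.250, -2.14147, -11.000).
Jacobian J = [[0, 4·r - 2, 4·q + 2·r], [-2·p + q, p, 2·sin(r)], [-2, 0, -8·r]].
At the point, J = [[0.000, -8.000, -11.000], [-4.000, 1.000, -1.99499], [-2.000, 0.000, 12.000]] (det J = -437.91984).
Solving J·Δ = −F gives Δ = (-0.701, 0.932, 0.800).
Then the next iterate is (p, q, r)₁ = (0.299, -1.068, -0.700).

(0.299, -1.068, -0.700)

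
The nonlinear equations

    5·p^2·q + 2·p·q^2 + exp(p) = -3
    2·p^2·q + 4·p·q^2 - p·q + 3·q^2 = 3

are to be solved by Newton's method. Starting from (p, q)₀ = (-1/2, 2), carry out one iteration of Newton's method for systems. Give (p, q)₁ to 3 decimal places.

(-1.415, 3.230)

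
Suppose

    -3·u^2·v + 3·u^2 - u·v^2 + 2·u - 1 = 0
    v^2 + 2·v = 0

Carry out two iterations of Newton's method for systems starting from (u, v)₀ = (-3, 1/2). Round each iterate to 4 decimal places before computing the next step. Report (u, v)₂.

(-1.3901, 0.0032)

At (-3, 1/2): F = (7.2500, 1.2500).
Jacobian J = [[-6·u·v + 6·u - v^2 + 2, -3·u^2 - 2·u·v], [0, 2·v + 2]].
At the point, J = [[-7.2500, -24.0000], [0.0000, 3.0000]] (det J = -21.7500).
Solving J·Δ = −F gives Δ = (2.3793, -0.4167).
Then the next iterate is (u, v)₁ = (-0.6207, 0.0833).
Round to (-0.6207, 0.0833) and repeat: F = (-1.177566, 0.173539), J = [[-1.420913, -1.052397], [0.0000, 2.1666]].
Δ = (-0.7694, -0.0801), so (u, v)₂ = (-1.3901, 0.0032).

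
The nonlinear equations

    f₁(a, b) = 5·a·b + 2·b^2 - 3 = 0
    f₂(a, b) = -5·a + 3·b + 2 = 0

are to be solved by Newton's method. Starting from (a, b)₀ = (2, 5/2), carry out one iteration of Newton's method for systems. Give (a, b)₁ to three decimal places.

(1.175, 1.291)

At (2, 5/2): F = (34.500, -0.500).
Jacobian J = [[5·b, 5·a + 4·b], [-5, 3]].
At the point, J = [[12.500, 20.000], [-5.000, 3.000]] (det J = 137.500).
Solving J·Δ = −F gives Δ = (-0.825, -1.209).
Then the next iterate is (a, b)₁ = (1.175, 1.291).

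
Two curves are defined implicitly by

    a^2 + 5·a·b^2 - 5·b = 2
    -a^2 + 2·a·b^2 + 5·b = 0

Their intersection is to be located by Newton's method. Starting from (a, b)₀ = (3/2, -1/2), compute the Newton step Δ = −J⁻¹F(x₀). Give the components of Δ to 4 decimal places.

At (3/2, -1/2): F = (4.6250, -4.0000).
Jacobian J = [[2·a + 5·b^2, 10·a·b - 5], [-2·a + 2·b^2, 4·a·b + 5]].
At the point, J = [[4.2500, -12.5000], [-2.5000, 2.0000]] (det J = -22.7500).
Solving J·Δ = −F gives Δ = (-1.7912, -0.2390).

(-1.7912, -0.2390)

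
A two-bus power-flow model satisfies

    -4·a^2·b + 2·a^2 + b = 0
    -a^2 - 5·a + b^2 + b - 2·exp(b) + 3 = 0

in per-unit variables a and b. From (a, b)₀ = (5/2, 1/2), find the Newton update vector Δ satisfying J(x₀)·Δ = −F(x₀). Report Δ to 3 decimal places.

(-1.832, 0.021)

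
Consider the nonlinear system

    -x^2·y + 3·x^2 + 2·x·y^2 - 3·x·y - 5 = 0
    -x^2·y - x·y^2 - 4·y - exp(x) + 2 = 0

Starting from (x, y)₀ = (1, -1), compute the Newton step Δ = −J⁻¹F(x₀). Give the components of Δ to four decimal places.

At (1, -1): F = (4.0000, 3.281718).
Jacobian J = [[-2·x·y + 6·x + 2·y^2 - 3·y, -x^2 + 4·x·y - 3·x], [-2·x·y - y^2 - exp(x), -x^2 - 2·x·y - 4]].
At the point, J = [[13.0000, -8.0000], [-1.718282, -3.0000]] (det J = -52.746255).
Solving J·Δ = −F gives Δ = (0.2702, 0.9391).

(0.2702, 0.9391)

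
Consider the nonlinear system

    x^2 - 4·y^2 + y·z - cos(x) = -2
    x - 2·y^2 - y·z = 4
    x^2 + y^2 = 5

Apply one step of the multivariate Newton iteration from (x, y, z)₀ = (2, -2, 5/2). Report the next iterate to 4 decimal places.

(2.0530, -1.1970, 2.7654)

At (2, -2, 5/2): F = (-14.583853, -5.0000, 3.0000).
Jacobian J = [[2·x + sin(x), -8·y + z, y], [1, -4·y - z, -y], [2·x, 2·y, 0]].
At the point, J = [[4.909297, 18.5000, -2.0000], [1.0000, 5.5000, 2.0000], [4.0000, -4.0000, 0.0000]] (det J = 239.274379).
Solving J·Δ = −F gives Δ = (0.0530, 0.8030, 0.2654).
Then the next iterate is (x, y, z)₁ = (2.0530, -1.1970, 2.7654).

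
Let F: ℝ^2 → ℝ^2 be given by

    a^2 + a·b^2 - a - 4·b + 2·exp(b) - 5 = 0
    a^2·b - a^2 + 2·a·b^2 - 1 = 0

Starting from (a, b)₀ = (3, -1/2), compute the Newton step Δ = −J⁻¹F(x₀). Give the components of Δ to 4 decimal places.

(-1.8045, -0.7794)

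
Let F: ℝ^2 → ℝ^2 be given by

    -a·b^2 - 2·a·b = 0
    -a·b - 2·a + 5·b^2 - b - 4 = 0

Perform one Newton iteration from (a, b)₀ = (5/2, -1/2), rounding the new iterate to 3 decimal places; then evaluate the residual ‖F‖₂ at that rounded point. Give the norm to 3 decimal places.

At (5/2, -1/2): F = (1.875, -6.000).
Jacobian J = [[-b^2 - 2·b, -2·a·b - 2·a], [-b - 2, -a + 10·b - 1]].
At the point, J = [[0.750, -2.500], [-1.500, -8.500]] (det J = -10.125).
Solving J·Δ = −F gives Δ = (-3.056, -0.167).
Then the next iterate is (a, b)₁ = (-0.556, -0.667).
Re-evaluating at (-0.556, -0.667): F = (-0.49435, -0.36741), so ‖F‖₂ = 0.616.

0.616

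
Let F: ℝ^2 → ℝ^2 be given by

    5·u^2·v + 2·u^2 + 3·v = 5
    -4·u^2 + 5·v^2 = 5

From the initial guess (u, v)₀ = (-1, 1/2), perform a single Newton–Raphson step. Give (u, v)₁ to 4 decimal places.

At (-1, 1/2): F = (1.0000, -7.7500).
Jacobian J = [[10·u·v + 4·u, 5·u^2 + 3], [-8·u, 10·v]].
At the point, J = [[-9.0000, 8.0000], [8.0000, 5.0000]] (det J = -109.0000).
Solving J·Δ = −F gives Δ = (0.6147, 0.5665).
Then the next iterate is (u, v)₁ = (-0.3853, 1.0665).

(-0.3853, 1.0665)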